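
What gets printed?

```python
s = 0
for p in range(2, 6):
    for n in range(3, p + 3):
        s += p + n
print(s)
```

116

p=2,n=3: s = 0+5 = 5
p=2,n=4: s = 5+6 = 11
p=3,n=3: s = 11+6 = 17
p=3,n=4: s = 17+7 = 24
p=3,n=5: s = 24+8 = 32
p=4,n=3: s = 32+7 = 39
p=4,n=4: s = 39+8 = 47
p=4,n=5: s = 47+9 = 56
p=4,n=6: s = 56+10 = 66
p=5,n=3: s = 66+8 = 74
p=5,n=4: s = 74+9 = 83
p=5,n=5: s = 83+10 = 93
p=5,n=6: s = 93+11 = 104
p=5,n=7: s = 104+12 = 116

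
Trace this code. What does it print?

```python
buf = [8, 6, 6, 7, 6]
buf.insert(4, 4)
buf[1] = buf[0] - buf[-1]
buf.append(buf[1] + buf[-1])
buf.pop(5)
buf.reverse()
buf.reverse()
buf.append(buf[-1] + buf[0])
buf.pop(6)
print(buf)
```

[8, 2, 6, 7, 4, 8]

insert 4 at 4 → [8, 6, 6, 7, 4, 6]
buf[1] = buf[0]-buf[-1] = 8-6 = 2 → [8, 2, 6, 7, 4, 6]
append buf[1]+buf[-1] = 2+6 = 8 → [8, 2, 6, 7, 4, 6, 8]
pop(5) removes 6 → [8, 2, 6, 7, 4, 8]
reverse → [8, 4, 7, 6, 2, 8]
reverse → [8, 2, 6, 7, 4, 8]
append buf[-1]+buf[0] = 8+8 = 16 → [8, 2, 6, 7, 4, 8, 16]
pop(6) removes 16 → [8, 2, 6, 7, 4, 8]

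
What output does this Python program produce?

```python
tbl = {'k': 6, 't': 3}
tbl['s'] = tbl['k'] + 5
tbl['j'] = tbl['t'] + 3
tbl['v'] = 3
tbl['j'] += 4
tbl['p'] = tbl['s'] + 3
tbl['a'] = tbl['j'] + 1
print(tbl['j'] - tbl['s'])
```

-1

tbl['s'] = tbl['k']+5 = 11 → {'k': 6, 't': 3, 's': 11}
tbl['j'] = tbl['t']+3 = 6 → {'k': 6, 't': 3, 's': 11, 'j': 6}
tbl['v'] = 3 → {'k': 6, 't': 3, 's': 11, 'j': 6, 'v': 3}
tbl['j'] = 6+4 = 10 → {'k': 6, 't': 3, 's': 11, 'j': 10, 'v': 3}
tbl['p'] = tbl['s']+3 = 14 → {'k': 6, 't': 3, 's': 11, 'j': 10, 'v': 3, 'p': 14}
tbl['a'] = tbl['j']+1 = 11 → {'k': 6, 't': 3, 's': 11, 'j': 10, 'v': 3, 'p': 14, 'a': 11}
tbl['j']-tbl['s'] = 10-11 = -1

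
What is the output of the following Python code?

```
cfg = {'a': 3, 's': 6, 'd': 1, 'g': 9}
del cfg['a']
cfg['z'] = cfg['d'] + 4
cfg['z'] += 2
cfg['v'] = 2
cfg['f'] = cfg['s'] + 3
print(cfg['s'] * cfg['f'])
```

del 'a' → {'s': 6, 'd': 1, 'g': 9}
cfg['z'] = cfg['d']+4 = 5 → {'s': 6, 'd': 1, 'g': 9, 'z': 5}
cfg['z'] = 5+2 = 7 → {'s': 6, 'd': 1, 'g': 9, 'z': 7}
cfg['v'] = 2 → {'s': 6, 'd': 1, 'g': 9, 'z': 7, 'v': 2}
cfg['f'] = cfg['s']+3 = 9 → {'s': 6, 'd': 1, 'g': 9, 'z': 7, 'v': 2, 'f': 9}
cfg['s']*cfg['f'] = 6*9 = 54

54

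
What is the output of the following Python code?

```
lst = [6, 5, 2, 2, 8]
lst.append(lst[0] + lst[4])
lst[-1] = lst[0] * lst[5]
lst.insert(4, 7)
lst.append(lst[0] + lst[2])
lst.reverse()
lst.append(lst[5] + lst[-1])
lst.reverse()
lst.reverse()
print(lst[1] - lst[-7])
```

append lst[0]+lst[4] = 6+8 = 14 → [6, 5, 2, 2, 8, 14]
lst[-1] = lst[0]*lst[5] = 6*14 = 84 → [6, 5, 2, 2, 8, 84]
insert 7 at 4 → [6, 5, 2, 2, 7, 8, 84]
append lst[0]+lst[2] = 6+2 = 8 → [6, 5, 2, 2, 7, 8, 84, 8]
reverse → [8, 84, 8, 7, 2, 2, 5, 6]
append lst[5]+lst[-1] = 2+6 = 8 → [8, 84, 8, 7, 2, 2, 5, 6, 8]
reverse → [8, 6, 5, 2, 2, 7, 8, 84, 8]
reverse → [8, 84, 8, 7, 2, 2, 5, 6, 8]
lst[1]-lst[-7] = 84-8 = 76

76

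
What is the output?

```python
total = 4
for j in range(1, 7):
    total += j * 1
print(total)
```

25

j=1: total = 4+1*1 = 5
j=2: total = 5+2*1 = 7
j=3: total = 7+3*1 = 10
j=4: total = 10+4*1 = 14
j=5: total = 14+5*1 = 19
j=6: total = 19+6*1 = 25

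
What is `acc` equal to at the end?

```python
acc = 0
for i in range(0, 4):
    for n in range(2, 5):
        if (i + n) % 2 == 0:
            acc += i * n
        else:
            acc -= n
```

i=0,n=2: even sum, acc = 0+0 = 0
i=0,n=3: odd sum, acc = 0-3 = -3
i=0,n=4: even sum, acc = (-3)+0 = -3
i=1,n=2: odd sum, acc = (-3)-2 = -5
i=1,n=3: even sum, acc = (-5)+3 = -2
i=1,n=4: odd sum, acc = (-2)-4 = -6
i=2,n=2: even sum, acc = (-6)+4 = -2
i=2,n=3: odd sum, acc = (-2)-3 = -5
i=2,n=4: even sum, acc = (-5)+8 = 3
i=3,n=2: odd sum, acc = 3-2 = 1
i=3,n=3: even sum, acc = 1+9 = 10
i=3,n=4: odd sum, acc = 10-4 = 6

6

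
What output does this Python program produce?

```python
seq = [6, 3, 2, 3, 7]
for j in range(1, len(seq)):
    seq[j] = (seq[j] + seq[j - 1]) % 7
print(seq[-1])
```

j=1: seq[1] = (3+6)%7 = 2 → [6, 2, 2, 3, 7]
j=2: seq[2] = (2+2)%7 = 4 → [6, 2, 4, 3, 7]
j=3: seq[3] = (3+4)%7 = 0 → [6, 2, 4, 0, 7]
j=4: seq[4] = (7+0)%7 = 0 → [6, 2, 4, 0, 0]

0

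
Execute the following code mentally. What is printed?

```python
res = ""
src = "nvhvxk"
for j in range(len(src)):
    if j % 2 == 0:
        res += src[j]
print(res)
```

nhx

j=0: add 'n' → 'n'
j=1: skip
j=2: add 'h' → 'nh'
j=3: skip
j=4: add 'x' → 'nhx'
j=5: skip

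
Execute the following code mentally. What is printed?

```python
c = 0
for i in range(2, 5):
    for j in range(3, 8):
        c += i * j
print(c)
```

225

i=2,j=3: c = 0+6 = 6
i=2,j=4: c = 6+8 = 14
i=2,j=5: c = 14+10 = 24
i=2,j=6: c = 24+12 = 36
i=2,j=7: c = 36+14 = 50
i=3,j=3: c = 50+9 = 59
i=3,j=4: c = 59+12 = 71
i=3,j=5: c = 71+15 = 86
i=3,j=6: c = 86+18 = 104
i=3,j=7: c = 104+21 = 125
i=4,j=3: c = 125+12 = 137
i=4,j=4: c = 137+16 = 153
i=4,j=5: c = 153+20 = 173
i=4,j=6: c = 173+24 = 197
i=4,j=7: c = 197+28 = 225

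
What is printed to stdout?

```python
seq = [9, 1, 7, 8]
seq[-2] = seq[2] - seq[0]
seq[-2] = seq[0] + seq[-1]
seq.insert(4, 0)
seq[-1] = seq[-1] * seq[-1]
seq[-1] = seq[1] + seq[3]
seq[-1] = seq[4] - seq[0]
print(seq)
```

[9, 1, 17, 8, 0]

seq[-2] = seq[2]-seq[0] = 7-9 = -2 → [9, 1, -2, 8]
seq[-2] = seq[0]+seq[-1] = 9+8 = 17 → [9, 1, 17, 8]
insert 0 at 4 → [9, 1, 17, 8, 0]
seq[-1] = seq[-1]*seq[-1] = 0*0 = 0 → [9, 1, 17, 8, 0]
seq[-1] = seq[1]+seq[3] = 1+8 = 9 → [9, 1, 17, 8, 9]
seq[-1] = seq[4]-seq[0] = 9-9 = 0 → [9, 1, 17, 8, 0]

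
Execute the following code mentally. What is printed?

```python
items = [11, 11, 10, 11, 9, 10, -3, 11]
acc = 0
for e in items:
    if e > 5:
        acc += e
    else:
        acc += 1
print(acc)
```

74

e=11: >5, acc = 0+11 = 11
e=11: >5, acc = 11+11 = 22
e=10: >5, acc = 22+10 = 32
e=11: >5, acc = 32+11 = 43
e=9: >5, acc = 43+9 = 52
e=10: >5, acc = 52+10 = 62
e=-3: not >5, acc = 62+1 = 63
e=11: >5, acc = 63+11 = 74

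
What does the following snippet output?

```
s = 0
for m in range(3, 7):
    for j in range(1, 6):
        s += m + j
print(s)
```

150

m=3,j=1: s = 0+4 = 4
m=3,j=2: s = 4+5 = 9
m=3,j=3: s = 9+6 = 15
m=3,j=4: s = 15+7 = 22
m=3,j=5: s = 22+8 = 30
m=4,j=1: s = 30+5 = 35
m=4,j=2: s = 35+6 = 41
m=4,j=3: s = 41+7 = 48
m=4,j=4: s = 48+8 = 56
m=4,j=5: s = 56+9 = 65
m=5,j=1: s = 65+6 = 71
m=5,j=2: s = 71+7 = 78
m=5,j=3: s = 78+8 = 86
m=5,j=4: s = 86+9 = 95
m=5,j=5: s = 95+10 = 105
m=6,j=1: s = 105+7 = 112
m=6,j=2: s = 112+8 = 120
m=6,j=3: s = 120+9 = 129
m=6,j=4: s = 129+10 = 139
m=6,j=5: s = 139+11 = 150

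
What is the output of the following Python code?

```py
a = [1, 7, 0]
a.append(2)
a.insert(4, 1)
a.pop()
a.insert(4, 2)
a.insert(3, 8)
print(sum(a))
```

20

append 2 → [1, 7, 0, 2]
insert 1 at 4 → [1, 7, 0, 2, 1]
pop() removes 1 → [1, 7, 0, 2]
insert 2 at 4 → [1, 7, 0, 2, 2]
insert 8 at 3 → [1, 7, 0, 8, 2, 2]
sum = 20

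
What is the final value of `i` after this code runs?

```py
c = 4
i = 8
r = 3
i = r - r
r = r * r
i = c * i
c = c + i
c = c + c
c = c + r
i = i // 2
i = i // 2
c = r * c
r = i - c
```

0

i = 3-3 = 0
r = 3*3 = 9
i = 4*0 = 0
c = 4+0 = 4
c = 4+4 = 8
c = 8+9 = 17
i = 0//2 = 0
i = 0//2 = 0
c = 9*17 = 153
r = 0-153 = -153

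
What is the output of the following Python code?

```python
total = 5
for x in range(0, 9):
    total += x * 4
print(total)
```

149

x=0: total = 5+0*4 = 5
x=1: total = 5+1*4 = 9
x=2: total = 9+2*4 = 17
x=3: total = 17+3*4 = 29
x=4: total = 29+4*4 = 45
x=5: total = 45+5*4 = 65
x=6: total = 65+6*4 = 89
x=7: total = 89+7*4 = 117
x=8: total = 117+8*4 = 149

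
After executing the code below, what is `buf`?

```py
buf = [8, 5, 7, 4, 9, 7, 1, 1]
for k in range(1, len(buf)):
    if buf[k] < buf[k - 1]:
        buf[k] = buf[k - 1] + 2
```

k=1: 5<8, buf[1] = 8+2 = 10 → [8, 10, 7, 4, 9, 7, 1, 1]
k=2: 7<10, buf[2] = 10+2 = 12 → [8, 10, 12, 4, 9, 7, 1, 1]
k=3: 4<12, buf[3] = 12+2 = 14 → [8, 10, 12, 14, 9, 7, 1, 1]
k=4: 9<14, buf[4] = 14+2 = 16 → [8, 10, 12, 14, 16, 7, 1, 1]
k=5: 7<16, buf[5] = 16+2 = 18 → [8, 10, 12, 14, 16, 18, 1, 1]
k=6: 1<18, buf[6] = 18+2 = 20 → [8, 10, 12, 14, 16, 18, 20, 1]
k=7: 1<20, buf[7] = 20+2 = 22 → [8, 10, 12, 14, 16, 18, 20, 22]

[8, 10, 12, 14, 16, 18, 20, 22]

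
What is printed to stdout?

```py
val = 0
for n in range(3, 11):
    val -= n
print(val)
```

n=3: val = 0-3 = -3
n=4: val = (-3)-4 = -7
n=5: val = (-7)-5 = -12
n=6: val = (-12)-6 = -18
n=7: val = (-18)-7 = -25
n=8: val = (-25)-8 = -33
n=9: val = (-33)-9 = -42
n=10: val = (-42)-10 = -52

-52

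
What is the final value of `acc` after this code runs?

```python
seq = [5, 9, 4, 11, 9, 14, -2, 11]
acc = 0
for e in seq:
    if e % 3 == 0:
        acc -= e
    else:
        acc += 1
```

-12

e=5: not %3==0, acc = 0+1 = 1
e=9: %3==0, acc = 1-9 = -8
e=4: not %3==0, acc = (-8)+1 = -7
e=11: not %3==0, acc = (-7)+1 = -6
e=9: %3==0, acc = (-6)-9 = -15
e=14: not %3==0, acc = (-15)+1 = -14
e=-2: not %3==0, acc = (-14)+1 = -13
e=11: not %3==0, acc = (-13)+1 = -12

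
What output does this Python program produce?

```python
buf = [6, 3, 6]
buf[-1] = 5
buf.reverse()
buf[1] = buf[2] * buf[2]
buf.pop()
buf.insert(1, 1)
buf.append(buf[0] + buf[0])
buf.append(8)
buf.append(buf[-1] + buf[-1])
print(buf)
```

buf[-1] = 5 → [6, 3, 5]
reverse → [5, 3, 6]
buf[1] = buf[2]*buf[2] = 6*6 = 36 → [5, 36, 6]
pop() removes 6 → [5, 36]
insert 1 at 1 → [5, 1, 36]
append buf[0]+buf[0] = 5+5 = 10 → [5, 1, 36, 10]
append 8 → [5, 1, 36, 10, 8]
append buf[-1]+buf[-1] = 8+8 = 16 → [5, 1, 36, 10, 8, 16]

[5, 1, 36, 10, 8, 16]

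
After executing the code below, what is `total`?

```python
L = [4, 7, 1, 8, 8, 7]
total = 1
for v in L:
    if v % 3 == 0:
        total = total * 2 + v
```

v=4: not %3==0
v=7: not %3==0
v=1: not %3==0
v=8: not %3==0
v=8: not %3==0
v=7: not %3==0

1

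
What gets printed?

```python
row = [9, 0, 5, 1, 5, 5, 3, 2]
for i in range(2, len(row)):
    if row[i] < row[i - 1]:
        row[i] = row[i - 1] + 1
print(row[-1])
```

i=2: 5>=0, unchanged → [9, 0, 5, 1, 5, 5, 3, 2]
i=3: 1<5, row[3] = 5+1 = 6 → [9, 0, 5, 6, 5, 5, 3, 2]
i=4: 5<6, row[4] = 6+1 = 7 → [9, 0, 5, 6, 7, 5, 3, 2]
i=5: 5<7, row[5] = 7+1 = 8 → [9, 0, 5, 6, 7, 8, 3, 2]
i=6: 3<8, row[6] = 8+1 = 9 → [9, 0, 5, 6, 7, 8, 9, 2]
i=7: 2<9, row[7] = 9+1 = 10 → [9, 0, 5, 6, 7, 8, 9, 10]

10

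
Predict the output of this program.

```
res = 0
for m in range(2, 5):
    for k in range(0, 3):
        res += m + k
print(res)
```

36

m=2,k=0: res = 0+2 = 2
m=2,k=1: res = 2+3 = 5
m=2,k=2: res = 5+4 = 9
m=3,k=0: res = 9+3 = 12
m=3,k=1: res = 12+4 = 16
m=3,k=2: res = 16+5 = 21
m=4,k=0: res = 21+4 = 25
m=4,k=1: res = 25+5 = 30
m=4,k=2: res = 30+6 = 36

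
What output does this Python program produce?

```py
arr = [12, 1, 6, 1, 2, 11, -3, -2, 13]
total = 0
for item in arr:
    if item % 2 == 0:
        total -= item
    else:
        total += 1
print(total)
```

-13

item=12: even, total = 0-12 = -12
item=1: not even, total = (-12)+1 = -11
item=6: even, total = (-11)-6 = -17
item=1: not even, total = (-17)+1 = -16
item=2: even, total = (-16)-2 = -18
item=11: not even, total = (-18)+1 = -17
item=-3: not even, total = (-17)+1 = -16
item=-2: even, total = (-16)-(-2) = -14
item=13: not even, total = (-14)+1 = -13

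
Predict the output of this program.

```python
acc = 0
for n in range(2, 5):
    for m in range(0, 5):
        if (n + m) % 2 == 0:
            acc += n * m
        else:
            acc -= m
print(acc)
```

34

n=2,m=0: even sum, acc = 0+0 = 0
n=2,m=1: odd sum, acc = 0-1 = -1
n=2,m=2: even sum, acc = (-1)+4 = 3
n=2,m=3: odd sum, acc = 3-3 = 0
n=2,m=4: even sum, acc = 0+8 = 8
n=3,m=0: odd sum, acc = 8-0 = 8
n=3,m=1: even sum, acc = 8+3 = 11
n=3,m=2: odd sum, acc = 11-2 = 9
n=3,m=3: even sum, acc = 9+9 = 18
n=3,m=4: odd sum, acc = 18-4 = 14
n=4,m=0: even sum, acc = 14+0 = 14
n=4,m=1: odd sum, acc = 14-1 = 13
n=4,m=2: even sum, acc = 13+8 = 21
n=4,m=3: odd sum, acc = 21-3 = 18
n=4,m=4: even sum, acc = 18+16 = 34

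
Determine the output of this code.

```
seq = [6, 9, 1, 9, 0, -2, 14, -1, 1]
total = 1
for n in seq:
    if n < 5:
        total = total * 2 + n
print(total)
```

n=6: not <5
n=9: not <5
n=1: <5, total = 1*2+1 = 3
n=9: not <5
n=0: <5, total = 3*2+0 = 6
n=-2: <5, total = 6*2+(-2) = 10
n=14: not <5
n=-1: <5, total = 10*2+(-1) = 19
n=1: <5, total = 19*2+1 = 39

39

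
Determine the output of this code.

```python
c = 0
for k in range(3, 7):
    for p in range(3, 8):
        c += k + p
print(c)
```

k=3,p=3: c = 0+6 = 6
k=3,p=4: c = 6+7 = 13
k=3,p=5: c = 13+8 = 21
k=3,p=6: c = 21+9 = 30
k=3,p=7: c = 30+10 = 40
k=4,p=3: c = 40+7 = 47
k=4,p=4: c = 47+8 = 55
k=4,p=5: c = 55+9 = 64
k=4,p=6: c = 64+10 = 74
k=4,p=7: c = 74+11 = 85
k=5,p=3: c = 85+8 = 93
k=5,p=4: c = 93+9 = 102
k=5,p=5: c = 102+10 = 112
k=5,p=6: c = 112+11 = 123
k=5,p=7: c = 123+12 = 135
k=6,p=3: c = 135+9 = 144
k=6,p=4: c = 144+10 = 154
k=6,p=5: c = 154+11 = 165
k=6,p=6: c = 165+12 = 177
k=6,p=7: c = 177+13 = 190

190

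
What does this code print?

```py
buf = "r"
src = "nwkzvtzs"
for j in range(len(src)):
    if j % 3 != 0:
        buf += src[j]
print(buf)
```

j=0: skip
j=1: add 'w' → 'rw'
j=2: add 'k' → 'rwk'
j=3: skip
j=4: add 'v' → 'rwkv'
j=5: add 't' → 'rwkvt'
j=6: skip
j=7: add 's' → 'rwkvts'

rwkvts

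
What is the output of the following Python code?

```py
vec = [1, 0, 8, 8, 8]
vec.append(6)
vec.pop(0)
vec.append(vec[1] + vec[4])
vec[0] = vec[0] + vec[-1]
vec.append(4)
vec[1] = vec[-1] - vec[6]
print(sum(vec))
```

54

append 6 → [1, 0, 8, 8, 8, 6]
pop(0) removes 1 → [0, 8, 8, 8, 6]
append vec[1]+vec[4] = 8+6 = 14 → [0, 8, 8, 8, 6, 14]
vec[0] = vec[0]+vec[-1] = 0+14 = 14 → [14, 8, 8, 8, 6, 14]
append 4 → [14, 8, 8, 8, 6, 14, 4]
vec[1] = vec[-1]-vec[6] = 4-4 = 0 → [14, 0, 8, 8, 6, 14, 4]
sum = 54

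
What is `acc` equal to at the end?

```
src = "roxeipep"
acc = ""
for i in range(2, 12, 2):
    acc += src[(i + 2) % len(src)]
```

i=2: add src[4]='i' → 'i'
i=4: add src[6]='e' → 'ie'
i=6: add src[0]='r' → 'ier'
i=8: add src[2]='x' → 'ierx'
i=10: add src[4]='i' → 'ierxi'

'ierxi'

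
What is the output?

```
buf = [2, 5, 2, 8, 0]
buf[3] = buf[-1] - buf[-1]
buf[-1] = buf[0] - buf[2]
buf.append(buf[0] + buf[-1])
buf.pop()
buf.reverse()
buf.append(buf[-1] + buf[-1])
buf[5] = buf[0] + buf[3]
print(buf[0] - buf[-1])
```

buf[3] = buf[-1]-buf[-1] = 0-0 = 0 → [2, 5, 2, 0, 0]
buf[-1] = buf[0]-buf[2] = 2-2 = 0 → [2, 5, 2, 0, 0]
append buf[0]+buf[-1] = 2+0 = 2 → [2, 5, 2, 0, 0, 2]
pop() removes 2 → [2, 5, 2, 0, 0]
reverse → [0, 0, 2, 5, 2]
append buf[-1]+buf[-1] = 2+2 = 4 → [0, 0, 2, 5, 2, 4]
buf[5] = buf[0]+buf[3] = 0+5 = 5 → [0, 0, 2, 5, 2, 5]
buf[0]-buf[-1] = 0-5 = -5

-5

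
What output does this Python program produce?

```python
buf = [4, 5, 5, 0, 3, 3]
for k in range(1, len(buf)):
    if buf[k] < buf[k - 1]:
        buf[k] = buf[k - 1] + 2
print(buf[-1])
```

k=1: 5>=4, unchanged → [4, 5, 5, 0, 3, 3]
k=2: 5>=5, unchanged → [4, 5, 5, 0, 3, 3]
k=3: 0<5, buf[3] = 5+2 = 7 → [4, 5, 5, 7, 3, 3]
k=4: 3<7, buf[4] = 7+2 = 9 → [4, 5, 5, 7, 9, 3]
k=5: 3<9, buf[5] = 9+2 = 11 → [4, 5, 5, 7, 9, 11]

11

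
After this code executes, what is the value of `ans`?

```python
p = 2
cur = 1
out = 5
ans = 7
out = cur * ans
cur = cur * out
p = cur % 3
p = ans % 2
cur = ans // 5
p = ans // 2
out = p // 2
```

out = 1*7 = 7
cur = 1*7 = 7
p = 7%3 = 1
p = 7%2 = 1
cur = 7//5 = 1
p = 7//2 = 3
out = 3//2 = 1

7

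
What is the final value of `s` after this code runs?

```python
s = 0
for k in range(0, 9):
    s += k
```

k=0: s = 0+0 = 0
k=1: s = 0+1 = 1
k=2: s = 1+2 = 3
k=3: s = 3+3 = 6
k=4: s = 6+4 = 10
k=5: s = 10+5 = 15
k=6: s = 15+6 = 21
k=7: s = 21+7 = 28
k=8: s = 28+8 = 36

36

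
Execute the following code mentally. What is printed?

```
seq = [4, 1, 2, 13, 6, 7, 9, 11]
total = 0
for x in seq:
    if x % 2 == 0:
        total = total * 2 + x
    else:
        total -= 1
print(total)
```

17

x=4: even, total = 0*2+4 = 4
x=1: not even, total = 4-1 = 3
x=2: even, total = 3*2+2 = 8
x=13: not even, total = 8-1 = 7
x=6: even, total = 7*2+6 = 20
x=7: not even, total = 20-1 = 19
x=9: not even, total = 19-1 = 18
x=11: not even, total = 18-1 = 17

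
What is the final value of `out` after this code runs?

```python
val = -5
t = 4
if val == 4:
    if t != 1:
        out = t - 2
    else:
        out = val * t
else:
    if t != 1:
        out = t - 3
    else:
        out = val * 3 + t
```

1

val=-5, t=4
val == 4 is False; t != 1 is True
→ out = t - 3 = 1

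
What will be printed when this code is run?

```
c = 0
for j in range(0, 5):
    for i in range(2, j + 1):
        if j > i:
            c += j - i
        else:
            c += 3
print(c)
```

13

j=2,i=2: not 2>2, c = 0+3 = 3
j=3,i=2: 3>2, c = 3+1 = 4
j=3,i=3: not 3>3, c = 4+3 = 7
j=4,i=2: 4>2, c = 7+2 = 9
j=4,i=3: 4>3, c = 9+1 = 10
j=4,i=4: not 4>4, c = 10+3 = 13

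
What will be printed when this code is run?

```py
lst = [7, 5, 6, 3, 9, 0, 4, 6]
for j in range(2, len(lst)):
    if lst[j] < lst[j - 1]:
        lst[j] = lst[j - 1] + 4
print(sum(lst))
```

108

j=2: 6>=5, unchanged → [7, 5, 6, 3, 9, 0, 4, 6]
j=3: 3<6, lst[3] = 6+4 = 10 → [7, 5, 6, 10, 9, 0, 4, 6]
j=4: 9<10, lst[4] = 10+4 = 14 → [7, 5, 6, 10, 14, 0, 4, 6]
j=5: 0<14, lst[5] = 14+4 = 18 → [7, 5, 6, 10, 14, 18, 4, 6]
j=6: 4<18, lst[6] = 18+4 = 22 → [7, 5, 6, 10, 14, 18, 22, 6]
j=7: 6<22, lst[7] = 22+4 = 26 → [7, 5, 6, 10, 14, 18, 22, 26]
sum = 108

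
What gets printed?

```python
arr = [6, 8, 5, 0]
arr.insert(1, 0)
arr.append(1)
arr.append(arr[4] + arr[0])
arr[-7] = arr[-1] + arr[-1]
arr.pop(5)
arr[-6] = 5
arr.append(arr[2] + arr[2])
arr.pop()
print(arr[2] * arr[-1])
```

insert 0 at 1 → [6, 0, 8, 5, 0]
append 1 → [6, 0, 8, 5, 0, 1]
append arr[4]+arr[0] = 0+6 = 6 → [6, 0, 8, 5, 0, 1, 6]
arr[-7] = arr[-1]+arr[-1] = 6+6 = 12 → [12, 0, 8, 5, 0, 1, 6]
pop(5) removes 1 → [12, 0, 8, 5, 0, 6]
arr[-6] = 5 → [5, 0, 8, 5, 0, 6]
append arr[2]+arr[2] = 8+8 = 16 → [5, 0, 8, 5, 0, 6, 16]
pop() removes 16 → [5, 0, 8, 5, 0, 6]
arr[2]*arr[-1] = 8*6 = 48

48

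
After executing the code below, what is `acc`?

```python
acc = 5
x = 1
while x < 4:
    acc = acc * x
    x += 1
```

x=1: acc = 5*1 = 5
x=2: acc = 5*2 = 10
x=3: acc = 10*3 = 30

30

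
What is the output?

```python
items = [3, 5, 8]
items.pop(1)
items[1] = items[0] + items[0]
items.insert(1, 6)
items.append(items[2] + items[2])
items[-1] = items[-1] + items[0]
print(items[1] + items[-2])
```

12

pop(1) removes 5 → [3, 8]
items[1] = items[0]+items[0] = 3+3 = 6 → [3, 6]
insert 6 at 1 → [3, 6, 6]
append items[2]+items[2] = 6+6 = 12 → [3, 6, 6, 12]
items[-1] = items[-1]+items[0] = 12+3 = 15 → [3, 6, 6, 15]
items[1]+items[-2] = 6+6 = 12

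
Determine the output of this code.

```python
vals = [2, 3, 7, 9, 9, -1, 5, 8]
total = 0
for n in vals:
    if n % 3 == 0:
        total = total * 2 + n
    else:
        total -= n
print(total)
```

n=2: not %3==0, total = 0-2 = -2
n=3: %3==0, total = (-2)*2+3 = -1
n=7: not %3==0, total = (-1)-7 = -8
n=9: %3==0, total = (-8)*2+9 = -7
n=9: %3==0, total = (-7)*2+9 = -5
n=-1: not %3==0, total = (-5)-(-1) = -4
n=5: not %3==0, total = (-4)-5 = -9
n=8: not %3==0, total = (-9)-8 = -17

-17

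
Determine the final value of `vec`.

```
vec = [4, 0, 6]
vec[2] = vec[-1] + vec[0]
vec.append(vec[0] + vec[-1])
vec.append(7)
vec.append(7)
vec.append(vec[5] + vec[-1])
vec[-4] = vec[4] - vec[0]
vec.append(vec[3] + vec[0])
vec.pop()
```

[4, 0, 10, 3, 7, 7, 14]

vec[2] = vec[-1]+vec[0] = 6+4 = 10 → [4, 0, 10]
append vec[0]+vec[-1] = 4+10 = 14 → [4, 0, 10, 14]
append 7 → [4, 0, 10, 14, 7]
append 7 → [4, 0, 10, 14, 7, 7]
append vec[5]+vec[-1] = 7+7 = 14 → [4, 0, 10, 14, 7, 7, 14]
vec[-4] = vec[4]-vec[0] = 7-4 = 3 → [4, 0, 10, 3, 7, 7, 14]
append vec[3]+vec[0] = 3+4 = 7 → [4, 0, 10, 3, 7, 7, 14, 7]
pop() removes 7 → [4, 0, 10, 3, 7, 7, 14]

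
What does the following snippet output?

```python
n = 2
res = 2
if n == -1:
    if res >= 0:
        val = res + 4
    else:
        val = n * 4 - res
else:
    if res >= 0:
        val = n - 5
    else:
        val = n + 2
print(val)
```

n=2, res=2
n == -1 is False; res >= 0 is True
→ val = n - 5 = -3

-3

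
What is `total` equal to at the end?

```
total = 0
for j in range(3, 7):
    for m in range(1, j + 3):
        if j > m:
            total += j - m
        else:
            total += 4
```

82

j=3,m=1: 3>1, total = 0+2 = 2
j=3,m=2: 3>2, total = 2+1 = 3
j=3,m=3: not 3>3, total = 3+4 = 7
j=3,m=4: not 3>4, total = 7+4 = 11
j=3,m=5: not 3>5, total = 11+4 = 15
j=4,m=1: 4>1, total = 15+3 = 18
j=4,m=2: 4>2, total = 18+2 = 20
j=4,m=3: 4>3, total = 20+1 = 21
j=4,m=4: not 4>4, total = 21+4 = 25
j=4,m=5: not 4>5, total = 25+4 = 29
j=4,m=6: not 4>6, total = 29+4 = 33
j=5,m=1: 5>1, total = 33+4 = 37
j=5,m=2: 5>2, total = 37+3 = 40
j=5,m=3: 5>3, total = 40+2 = 42
j=5,m=4: 5>4, total = 42+1 = 43
j=5,m=5: not 5>5, total = 43+4 = 47
j=5,m=6: not 5>6, total = 47+4 = 51
j=5,m=7: not 5>7, total = 51+4 = 55
j=6,m=1: 6>1, total = 55+5 = 60
j=6,m=2: 6>2, total = 60+4 = 64
j=6,m=3: 6>3, total = 64+3 = 67
j=6,m=4: 6>4, total = 67+2 = 69
j=6,m=5: 6>5, total = 69+1 = 70
j=6,m=6: not 6>6, total = 70+4 = 74
j=6,m=7: not 6>7, total = 74+4 = 78
j=6,m=8: not 6>8, total = 78+4 = 82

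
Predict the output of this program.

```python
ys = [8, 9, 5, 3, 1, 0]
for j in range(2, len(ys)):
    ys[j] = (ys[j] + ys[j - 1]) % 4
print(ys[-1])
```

j=2: ys[2] = (5+9)%4 = 2 → [8, 9, 2, 3, 1, 0]
j=3: ys[3] = (3+2)%4 = 1 → [8, 9, 2, 1, 1, 0]
j=4: ys[4] = (1+1)%4 = 2 → [8, 9, 2, 1, 2, 0]
j=5: ys[5] = (0+2)%4 = 2 → [8, 9, 2, 1, 2, 2]

2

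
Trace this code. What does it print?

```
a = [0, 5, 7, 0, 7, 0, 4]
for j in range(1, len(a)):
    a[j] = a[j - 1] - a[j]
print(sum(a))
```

j=1: a[1] = 0-5 = -5 → [0, -5, 7, 0, 7, 0, 4]
j=2: a[2] = (-5)-7 = -12 → [0, -5, -12, 0, 7, 0, 4]
j=3: a[3] = (-12)-0 = -12 → [0, -5, -12, -12, 7, 0, 4]
j=4: a[4] = (-12)-7 = -19 → [0, -5, -12, -12, -19, 0, 4]
j=5: a[5] = (-19)-0 = -19 → [0, -5, -12, -12, -19, -19, 4]
j=6: a[6] = (-19)-4 = -23 → [0, -5, -12, -12, -19, -19, -23]
sum = -90

-90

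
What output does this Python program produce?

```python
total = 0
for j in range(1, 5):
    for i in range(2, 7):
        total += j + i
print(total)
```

130

j=1,i=2: total = 0+3 = 3
j=1,i=3: total = 3+4 = 7
j=1,i=4: total = 7+5 = 12
j=1,i=5: total = 12+6 = 18
j=1,i=6: total = 18+7 = 25
j=2,i=2: total = 25+4 = 29
j=2,i=3: total = 29+5 = 34
j=2,i=4: total = 34+6 = 40
j=2,i=5: total = 40+7 = 47
j=2,i=6: total = 47+8 = 55
j=3,i=2: total = 55+5 = 60
j=3,i=3: total = 60+6 = 66
j=3,i=4: total = 66+7 = 73
j=3,i=5: total = 73+8 = 81
j=3,i=6: total = 81+9 = 90
j=4,i=2: total = 90+6 = 96
j=4,i=3: total = 96+7 = 103
j=4,i=4: total = 103+8 = 111
j=4,i=5: total = 111+9 = 120
j=4,i=6: total = 120+10 = 130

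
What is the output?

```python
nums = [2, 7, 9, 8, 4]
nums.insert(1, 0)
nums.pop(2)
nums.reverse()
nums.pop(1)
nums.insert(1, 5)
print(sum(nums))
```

20

insert 0 at 1 → [2, 0, 7, 9, 8, 4]
pop(2) removes 7 → [2, 0, 9, 8, 4]
reverse → [4, 8, 9, 0, 2]
pop(1) removes 8 → [4, 9, 0, 2]
insert 5 at 1 → [4, 5, 9, 0, 2]
sum = 20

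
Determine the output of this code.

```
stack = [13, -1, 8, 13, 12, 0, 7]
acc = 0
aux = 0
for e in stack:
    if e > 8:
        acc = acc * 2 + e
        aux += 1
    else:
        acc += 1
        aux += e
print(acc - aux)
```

83

e=13: >8, acc = 0*2+13 = 13; aux=1
e=-1: not >8, acc = 13+1 = 14; aux=0
e=8: not >8, acc = 14+1 = 15; aux=8
e=13: >8, acc = 15*2+13 = 43; aux=9
e=12: >8, acc = 43*2+12 = 98; aux=10
e=0: not >8, acc = 98+1 = 99; aux=10
e=7: not >8, acc = 99+1 = 100; aux=17
acc-aux = 100-17 = 83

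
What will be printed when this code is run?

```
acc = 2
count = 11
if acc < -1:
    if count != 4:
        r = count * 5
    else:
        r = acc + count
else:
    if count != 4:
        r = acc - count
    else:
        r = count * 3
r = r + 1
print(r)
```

acc=2, count=11
acc < -1 is False; count != 4 is True
→ r = acc - count = -9
r = (-9)+1 = -8

-8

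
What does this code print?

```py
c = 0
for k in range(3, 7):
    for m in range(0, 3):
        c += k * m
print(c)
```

54

k=3,m=0: c = 0+0 = 0
k=3,m=1: c = 0+3 = 3
k=3,m=2: c = 3+6 = 9
k=4,m=0: c = 9+0 = 9
k=4,m=1: c = 9+4 = 13
k=4,m=2: c = 13+8 = 21
k=5,m=0: c = 21+0 = 21
k=5,m=1: c = 21+5 = 26
k=5,m=2: c = 26+10 = 36
k=6,m=0: c = 36+0 = 36
k=6,m=1: c = 36+6 = 42
k=6,m=2: c = 42+12 = 54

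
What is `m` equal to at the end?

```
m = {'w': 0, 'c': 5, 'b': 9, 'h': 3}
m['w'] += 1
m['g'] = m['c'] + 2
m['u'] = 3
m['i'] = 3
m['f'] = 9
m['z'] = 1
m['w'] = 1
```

m['w'] = 0+1 = 1 → {'w': 1, 'c': 5, 'b': 9, 'h': 3}
m['g'] = m['c']+2 = 7 → {'w': 1, 'c': 5, 'b': 9, 'h': 3, 'g': 7}
m['u'] = 3 → {'w': 1, 'c': 5, 'b': 9, 'h': 3, 'g': 7, 'u': 3}
m['i'] = 3 → {'w': 1, 'c': 5, 'b': 9, 'h': 3, 'g': 7, 'u': 3, 'i': 3}
m['f'] = 9 → {'w': 1, 'c': 5, 'b': 9, 'h': 3, 'g': 7, 'u': 3, 'i': 3, 'f': 9}
m['z'] = 1 → {'w': 1, 'c': 5, 'b': 9, 'h': 3, 'g': 7, 'u': 3, 'i': 3, 'f': 9, 'z': 1}
m['w'] = 1 → {'w': 1, 'c': 5, 'b': 9, 'h': 3, 'g': 7, 'u': 3, 'i': 3, 'f': 9, 'z': 1}

{'w': 1, 'c': 5, 'b': 9, 'h': 3, 'g': 7, 'u': 3, 'i': 3, 'f': 9, 'z': 1}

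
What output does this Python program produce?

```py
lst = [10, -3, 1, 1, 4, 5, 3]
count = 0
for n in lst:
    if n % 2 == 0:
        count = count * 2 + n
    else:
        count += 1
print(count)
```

32

n=10: even, count = 0*2+10 = 10
n=-3: not even, count = 10+1 = 11
n=1: not even, count = 11+1 = 12
n=1: not even, count = 12+1 = 13
n=4: even, count = 13*2+4 = 30
n=5: not even, count = 30+1 = 31
n=3: not even, count = 31+1 = 32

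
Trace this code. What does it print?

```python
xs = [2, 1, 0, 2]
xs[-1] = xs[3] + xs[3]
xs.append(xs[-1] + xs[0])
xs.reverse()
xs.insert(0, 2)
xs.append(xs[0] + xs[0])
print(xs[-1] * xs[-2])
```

8

xs[-1] = xs[3]+xs[3] = 2+2 = 4 → [2, 1, 0, 4]
append xs[-1]+xs[0] = 4+2 = 6 → [2, 1, 0, 4, 6]
reverse → [6, 4, 0, 1, 2]
insert 2 at 0 → [2, 6, 4, 0, 1, 2]
append xs[0]+xs[0] = 2+2 = 4 → [2, 6, 4, 0, 1, 2, 4]
xs[-1]*xs[-2] = 4*2 = 8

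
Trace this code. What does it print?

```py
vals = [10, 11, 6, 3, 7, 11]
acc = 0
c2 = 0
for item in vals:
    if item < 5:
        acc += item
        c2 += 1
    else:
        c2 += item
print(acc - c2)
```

item=10: not <5; c2=10
item=11: not <5; c2=21
item=6: not <5; c2=27
item=3: <5, acc = 0+3 = 3; c2=28
item=7: not <5; c2=35
item=11: not <5; c2=46
acc-c2 = 3-46 = -43

-43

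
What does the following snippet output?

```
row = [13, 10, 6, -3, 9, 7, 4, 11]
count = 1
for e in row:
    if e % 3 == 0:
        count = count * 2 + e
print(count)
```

e=13: not %3==0
e=10: not %3==0
e=6: %3==0, count = 1*2+6 = 8
e=-3: %3==0, count = 8*2+(-3) = 13
e=9: %3==0, count = 13*2+9 = 35
e=7: not %3==0
e=4: not %3==0
e=11: not %3==0

35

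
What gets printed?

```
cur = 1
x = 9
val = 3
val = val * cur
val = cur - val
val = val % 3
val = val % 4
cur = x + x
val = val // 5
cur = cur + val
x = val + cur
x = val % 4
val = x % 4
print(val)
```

val = 3*1 = 3
val = 1-3 = -2
val = (-2)%3 = 1
val = 1%4 = 1
cur = 9+9 = 18
val = 1//5 = 0
cur = 18+0 = 18
x = 0+18 = 18
x = 0%4 = 0
val = 0%4 = 0

0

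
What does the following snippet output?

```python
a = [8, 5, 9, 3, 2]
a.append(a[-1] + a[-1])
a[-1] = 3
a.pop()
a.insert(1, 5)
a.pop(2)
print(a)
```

append a[-1]+a[-1] = 2+2 = 4 → [8, 5, 9, 3, 2, 4]
a[-1] = 3 → [8, 5, 9, 3, 2, 3]
pop() removes 3 → [8, 5, 9, 3, 2]
insert 5 at 1 → [8, 5, 5, 9, 3, 2]
pop(2) removes 5 → [8, 5, 9, 3, 2]

[8, 5, 9, 3, 2]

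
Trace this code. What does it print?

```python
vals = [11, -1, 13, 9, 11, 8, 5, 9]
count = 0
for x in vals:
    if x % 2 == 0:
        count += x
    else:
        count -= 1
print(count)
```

x=11: not even, count = 0-1 = -1
x=-1: not even, count = (-1)-1 = -2
x=13: not even, count = (-2)-1 = -3
x=9: not even, count = (-3)-1 = -4
x=11: not even, count = (-4)-1 = -5
x=8: even, count = (-5)+8 = 3
x=5: not even, count = 3-1 = 2
x=9: not even, count = 2-1 = 1

1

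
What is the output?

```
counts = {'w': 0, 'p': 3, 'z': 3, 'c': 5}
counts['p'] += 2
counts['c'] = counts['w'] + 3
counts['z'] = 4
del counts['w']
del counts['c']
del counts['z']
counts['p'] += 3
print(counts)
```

{'p': 8}

counts['p'] = 3+2 = 5 → {'w': 0, 'p': 5, 'z': 3, 'c': 5}
counts['c'] = counts['w']+3 = 3 → {'w': 0, 'p': 5, 'z': 3, 'c': 3}
counts['z'] = 4 → {'w': 0, 'p': 5, 'z': 4, 'c': 3}
del 'w' → {'p': 5, 'z': 4, 'c': 3}
del 'c' → {'p': 5, 'z': 4}
del 'z' → {'p': 5}
counts['p'] = 5+3 = 8 → {'p': 8}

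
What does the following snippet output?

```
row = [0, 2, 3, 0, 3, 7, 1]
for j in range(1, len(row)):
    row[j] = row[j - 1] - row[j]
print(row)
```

[0, -2, -5, -5, -8, -15, -16]

j=1: row[1] = 0-2 = -2 → [0, -2, 3, 0, 3, 7, 1]
j=2: row[2] = (-2)-3 = -5 → [0, -2, -5, 0, 3, 7, 1]
j=3: row[3] = (-5)-0 = -5 → [0, -2, -5, -5, 3, 7, 1]
j=4: row[4] = (-5)-3 = -8 → [0, -2, -5, -5, -8, 7, 1]
j=5: row[5] = (-8)-7 = -15 → [0, -2, -5, -5, -8, -15, 1]
j=6: row[6] = (-15)-1 = -16 → [0, -2, -5, -5, -8, -15, -16]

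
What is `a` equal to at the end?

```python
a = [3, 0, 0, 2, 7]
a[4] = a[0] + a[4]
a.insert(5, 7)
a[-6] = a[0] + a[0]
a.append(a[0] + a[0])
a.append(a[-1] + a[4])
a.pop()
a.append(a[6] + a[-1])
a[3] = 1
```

[6, 0, 0, 1, 10, 7, 12, 24]

a[4] = a[0]+a[4] = 3+7 = 10 → [3, 0, 0, 2, 10]
insert 7 at 5 → [3, 0, 0, 2, 10, 7]
a[-6] = a[0]+a[0] = 3+3 = 6 → [6, 0, 0, 2, 10, 7]
append a[0]+a[0] = 6+6 = 12 → [6, 0, 0, 2, 10, 7, 12]
append a[-1]+a[4] = 12+10 = 22 → [6, 0, 0, 2, 10, 7, 12, 22]
pop() removes 22 → [6, 0, 0, 2, 10, 7, 12]
append a[6]+a[-1] = 12+12 = 24 → [6, 0, 0, 2, 10, 7, 12, 24]
a[3] = 1 → [6, 0, 0, 1, 10, 7, 12, 24]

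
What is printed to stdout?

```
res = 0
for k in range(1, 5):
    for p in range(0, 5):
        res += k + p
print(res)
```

k=1,p=0: res = 0+1 = 1
k=1,p=1: res = 1+2 = 3
k=1,p=2: res = 3+3 = 6
k=1,p=3: res = 6+4 = 10
k=1,p=4: res = 10+5 = 15
k=2,p=0: res = 15+2 = 17
k=2,p=1: res = 17+3 = 20
k=2,p=2: res = 20+4 = 24
k=2,p=3: res = 24+5 = 29
k=2,p=4: res = 29+6 = 35
k=3,p=0: res = 35+3 = 38
k=3,p=1: res = 38+4 = 42
k=3,p=2: res = 42+5 = 47
k=3,p=3: res = 47+6 = 53
k=3,p=4: res = 53+7 = 60
k=4,p=0: res = 60+4 = 64
k=4,p=1: res = 64+5 = 69
k=4,p=2: res = 69+6 = 75
k=4,p=3: res = 75+7 = 82
k=4,p=4: res = 82+8 = 90

90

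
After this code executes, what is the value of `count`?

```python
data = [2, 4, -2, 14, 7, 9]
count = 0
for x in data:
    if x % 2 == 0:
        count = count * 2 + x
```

x=2: even, count = 0*2+2 = 2
x=4: even, count = 2*2+4 = 8
x=-2: even, count = 8*2+(-2) = 14
x=14: even, count = 14*2+14 = 42
x=7: not even
x=9: not even

42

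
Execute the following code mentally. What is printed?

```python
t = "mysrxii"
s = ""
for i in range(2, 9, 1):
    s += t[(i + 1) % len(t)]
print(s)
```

rxiimys

i=2: add t[3]='r' → 'r'
i=3: add t[4]='x' → 'rx'
i=4: add t[5]='i' → 'rxi'
i=5: add t[6]='i' → 'rxii'
i=6: add t[0]='m' → 'rxiim'
i=7: add t[1]='y' → 'rxiimy'
i=8: add t[2]='s' → 'rxiimys'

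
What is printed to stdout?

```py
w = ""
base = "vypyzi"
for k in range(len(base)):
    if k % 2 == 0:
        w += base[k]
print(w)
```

k=0: add 'v' → 'v'
k=1: skip
k=2: add 'p' → 'vp'
k=3: skip
k=4: add 'z' → 'vpz'
k=5: skip

vpz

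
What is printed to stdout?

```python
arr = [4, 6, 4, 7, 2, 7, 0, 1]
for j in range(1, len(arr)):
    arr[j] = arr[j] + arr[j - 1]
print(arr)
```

j=1: arr[1] = 6+4 = 10 → [4, 10, 4, 7, 2, 7, 0, 1]
j=2: arr[2] = 4+10 = 14 → [4, 10, 14, 7, 2, 7, 0, 1]
j=3: arr[3] = 7+14 = 21 → [4, 10, 14, 21, 2, 7, 0, 1]
j=4: arr[4] = 2+21 = 23 → [4, 10, 14, 21, 23, 7, 0, 1]
j=5: arr[5] = 7+23 = 30 → [4, 10, 14, 21, 23, 30, 0, 1]
j=6: arr[6] = 0+30 = 30 → [4, 10, 14, 21, 23, 30, 30, 1]
j=7: arr[7] = 1+30 = 31 → [4, 10, 14, 21, 23, 30, 30, 31]

[4, 10, 14, 21, 23, 30, 30, 31]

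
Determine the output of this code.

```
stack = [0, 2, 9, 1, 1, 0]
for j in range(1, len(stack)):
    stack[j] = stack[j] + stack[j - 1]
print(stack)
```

j=1: stack[1] = 2+0 = 2 → [0, 2, 9, 1, 1, 0]
j=2: stack[2] = 9+2 = 11 → [0, 2, 11, 1, 1, 0]
j=3: stack[3] = 1+11 = 12 → [0, 2, 11, 12, 1, 0]
j=4: stack[4] = 1+12 = 13 → [0, 2, 11, 12, 13, 0]
j=5: stack[5] = 0+13 = 13 → [0, 2, 11, 12, 13, 13]

[0, 2, 11, 12, 13, 13]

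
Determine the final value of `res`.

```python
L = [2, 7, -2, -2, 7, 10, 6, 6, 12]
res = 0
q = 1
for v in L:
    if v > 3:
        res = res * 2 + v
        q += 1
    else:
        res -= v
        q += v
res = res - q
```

459

v=2: not >3, res = 0-2 = -2; q=3
v=7: >3, res = (-2)*2+7 = 3; q=4
v=-2: not >3, res = 3-(-2) = 5; q=2
v=-2: not >3, res = 5-(-2) = 7; q=0
v=7: >3, res = 7*2+7 = 21; q=1
v=10: >3, res = 21*2+10 = 52; q=2
v=6: >3, res = 52*2+6 = 110; q=3
v=6: >3, res = 110*2+6 = 226; q=4
v=12: >3, res = 226*2+12 = 464; q=5
res-q = 464-5 = 459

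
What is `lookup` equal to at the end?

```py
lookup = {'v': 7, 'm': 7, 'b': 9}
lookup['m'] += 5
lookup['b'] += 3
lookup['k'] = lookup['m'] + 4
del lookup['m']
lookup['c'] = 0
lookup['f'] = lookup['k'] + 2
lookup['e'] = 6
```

{'v': 7, 'b': 12, 'k': 16, 'c': 0, 'f': 18, 'e': 6}

lookup['m'] = 7+5 = 12 → {'v': 7, 'm': 12, 'b': 9}
lookup['b'] = 9+3 = 12 → {'v': 7, 'm': 12, 'b': 12}
lookup['k'] = lookup['m']+4 = 16 → {'v': 7, 'm': 12, 'b': 12, 'k': 16}
del 'm' → {'v': 7, 'b': 12, 'k': 16}
lookup['c'] = 0 → {'v': 7, 'b': 12, 'k': 16, 'c': 0}
lookup['f'] = lookup['k']+2 = 18 → {'v': 7, 'b': 12, 'k': 16, 'c': 0, 'f': 18}
lookup['e'] = 6 → {'v': 7, 'b': 12, 'k': 16, 'c': 0, 'f': 18, 'e': 6}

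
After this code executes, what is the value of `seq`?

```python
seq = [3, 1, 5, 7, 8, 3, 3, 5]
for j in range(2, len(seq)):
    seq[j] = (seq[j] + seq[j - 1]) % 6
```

j=2: seq[2] = (5+1)%6 = 0 → [3, 1, 0, 7, 8, 3, 3, 5]
j=3: seq[3] = (7+0)%6 = 1 → [3, 1, 0, 1, 8, 3, 3, 5]
j=4: seq[4] = (8+1)%6 = 3 → [3, 1, 0, 1, 3, 3, 3, 5]
j=5: seq[5] = (3+3)%6 = 0 → [3, 1, 0, 1, 3, 0, 3, 5]
j=6: seq[6] = (3+0)%6 = 3 → [3, 1, 0, 1, 3, 0, 3, 5]
j=7: seq[7] = (5+3)%6 = 2 → [3, 1, 0, 1, 3, 0, 3, 2]

[3, 1, 0, 1, 3, 0, 3, 2]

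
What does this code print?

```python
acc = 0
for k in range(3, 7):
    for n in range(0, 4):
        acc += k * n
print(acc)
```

k=3,n=0: acc = 0+0 = 0
k=3,n=1: acc = 0+3 = 3
k=3,n=2: acc = 3+6 = 9
k=3,n=3: acc = 9+9 = 18
k=4,n=0: acc = 18+0 = 18
k=4,n=1: acc = 18+4 = 22
k=4,n=2: acc = 22+8 = 30
k=4,n=3: acc = 30+12 = 42
k=5,n=0: acc = 42+0 = 42
k=5,n=1: acc = 42+5 = 47
k=5,n=2: acc = 47+10 = 57
k=5,n=3: acc = 57+15 = 72
k=6,n=0: acc = 72+0 = 72
k=6,n=1: acc = 72+6 = 78
k=6,n=2: acc = 78+12 = 90
k=6,n=3: acc = 90+18 = 108

108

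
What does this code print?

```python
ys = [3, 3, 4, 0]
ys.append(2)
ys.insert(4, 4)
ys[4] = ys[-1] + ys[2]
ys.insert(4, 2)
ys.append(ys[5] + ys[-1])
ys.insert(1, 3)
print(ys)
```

[3, 3, 3, 4, 0, 2, 6, 2, 8]

append 2 → [3, 3, 4, 0, 2]
insert 4 at 4 → [3, 3, 4, 0, 4, 2]
ys[4] = ys[-1]+ys[2] = 2+4 = 6 → [3, 3, 4, 0, 6, 2]
insert 2 at 4 → [3, 3, 4, 0, 2, 6, 2]
append ys[5]+ys[-1] = 6+2 = 8 → [3, 3, 4, 0, 2, 6, 2, 8]
insert 3 at 1 → [3, 3, 3, 4, 0, 2, 6, 2, 8]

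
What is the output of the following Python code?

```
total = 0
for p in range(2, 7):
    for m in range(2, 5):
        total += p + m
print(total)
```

105

p=2,m=2: total = 0+4 = 4
p=2,m=3: total = 4+5 = 9
p=2,m=4: total = 9+6 = 15
p=3,m=2: total = 15+5 = 20
p=3,m=3: total = 20+6 = 26
p=3,m=4: total = 26+7 = 33
p=4,m=2: total = 33+6 = 39
p=4,m=3: total = 39+7 = 46
p=4,m=4: total = 46+8 = 54
p=5,m=2: total = 54+7 = 61
p=5,m=3: total = 61+8 = 69
p=5,m=4: total = 69+9 = 78
p=6,m=2: total = 78+8 = 86
p=6,m=3: total = 86+9 = 95
p=6,m=4: total = 95+10 = 105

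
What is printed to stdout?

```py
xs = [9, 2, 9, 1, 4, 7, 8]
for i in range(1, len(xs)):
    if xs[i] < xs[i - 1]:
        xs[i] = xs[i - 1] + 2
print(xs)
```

i=1: 2<9, xs[1] = 9+2 = 11 → [9, 11, 9, 1, 4, 7, 8]
i=2: 9<11, xs[2] = 11+2 = 13 → [9, 11, 13, 1, 4, 7, 8]
i=3: 1<13, xs[3] = 13+2 = 15 → [9, 11, 13, 15, 4, 7, 8]
i=4: 4<15, xs[4] = 15+2 = 17 → [9, 11, 13, 15, 17, 7, 8]
i=5: 7<17, xs[5] = 17+2 = 19 → [9, 11, 13, 15, 17, 19, 8]
i=6: 8<19, xs[6] = 19+2 = 21 → [9, 11, 13, 15, 17, 19, 21]

[9, 11, 13, 15, 17, 19, 21]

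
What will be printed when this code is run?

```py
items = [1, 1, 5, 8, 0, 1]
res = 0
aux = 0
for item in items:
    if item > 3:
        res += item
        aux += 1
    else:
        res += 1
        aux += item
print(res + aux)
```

item=1: not >3, res = 0+1 = 1; aux=1
item=1: not >3, res = 1+1 = 2; aux=2
item=5: >3, res = 2+5 = 7; aux=3
item=8: >3, res = 7+8 = 15; aux=4
item=0: not >3, res = 15+1 = 16; aux=4
item=1: not >3, res = 16+1 = 17; aux=5
res+aux = 17+5 = 22

22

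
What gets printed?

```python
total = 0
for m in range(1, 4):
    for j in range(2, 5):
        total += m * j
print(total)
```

m=1,j=2: total = 0+2 = 2
m=1,j=3: total = 2+3 = 5
m=1,j=4: total = 5+4 = 9
m=2,j=2: total = 9+4 = 13
m=2,j=3: total = 13+6 = 19
m=2,j=4: total = 19+8 = 27
m=3,j=2: total = 27+6 = 33
m=3,j=3: total = 33+9 = 42
m=3,j=4: total = 42+12 = 54

54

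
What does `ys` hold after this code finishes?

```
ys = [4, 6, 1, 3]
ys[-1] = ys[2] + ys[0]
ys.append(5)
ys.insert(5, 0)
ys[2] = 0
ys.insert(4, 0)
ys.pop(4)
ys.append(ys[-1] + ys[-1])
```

[4, 6, 0, 5, 5, 0, 0]

ys[-1] = ys[2]+ys[0] = 1+4 = 5 → [4, 6, 1, 5]
append 5 → [4, 6, 1, 5, 5]
insert 0 at 5 → [4, 6, 1, 5, 5, 0]
ys[2] = 0 → [4, 6, 0, 5, 5, 0]
insert 0 at 4 → [4, 6, 0, 5, 0, 5, 0]
pop(4) removes 0 → [4, 6, 0, 5, 5, 0]
append ys[-1]+ys[-1] = 0+0 = 0 → [4, 6, 0, 5, 5, 0, 0]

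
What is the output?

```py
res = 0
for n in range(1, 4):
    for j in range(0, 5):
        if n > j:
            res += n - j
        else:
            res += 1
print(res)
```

19

n=1,j=0: 1>0, res = 0+1 = 1
n=1,j=1: not 1>1, res = 1+1 = 2
n=1,j=2: not 1>2, res = 2+1 = 3
n=1,j=3: not 1>3, res = 3+1 = 4
n=1,j=4: not 1>4, res = 4+1 = 5
n=2,j=0: 2>0, res = 5+2 = 7
n=2,j=1: 2>1, res = 7+1 = 8
n=2,j=2: not 2>2, res = 8+1 = 9
n=2,j=3: not 2>3, res = 9+1 = 10
n=2,j=4: not 2>4, res = 10+1 = 11
n=3,j=0: 3>0, res = 11+3 = 14
n=3,j=1: 3>1, res = 14+2 = 16
n=3,j=2: 3>2, res = 16+1 = 17
n=3,j=3: not 3>3, res = 17+1 = 18
n=3,j=4: not 3>4, res = 18+1 = 19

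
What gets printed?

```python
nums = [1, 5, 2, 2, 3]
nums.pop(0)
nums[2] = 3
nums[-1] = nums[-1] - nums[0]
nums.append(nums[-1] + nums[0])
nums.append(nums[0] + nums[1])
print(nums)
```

[5, 2, 3, -2, 3, 7]

pop(0) removes 1 → [5, 2, 2, 3]
nums[2] = 3 → [5, 2, 3, 3]
nums[-1] = nums[-1]-nums[0] = 3-5 = -2 → [5, 2, 3, -2]
append nums[-1]+nums[0] = (-2)+5 = 3 → [5, 2, 3, -2, 3]
append nums[0]+nums[1] = 5+2 = 7 → [5, 2, 3, -2, 3, 7]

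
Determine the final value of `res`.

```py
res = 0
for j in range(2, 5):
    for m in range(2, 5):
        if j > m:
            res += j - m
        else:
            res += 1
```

j=2,m=2: not 2>2, res = 0+1 = 1
j=2,m=3: not 2>3, res = 1+1 = 2
j=2,m=4: not 2>4, res = 2+1 = 3
j=3,m=2: 3>2, res = 3+1 = 4
j=3,m=3: not 3>3, res = 4+1 = 5
j=3,m=4: not 3>4, res = 5+1 = 6
j=4,m=2: 4>2, res = 6+2 = 8
j=4,m=3: 4>3, res = 8+1 = 9
j=4,m=4: not 4>4, res = 9+1 = 10

10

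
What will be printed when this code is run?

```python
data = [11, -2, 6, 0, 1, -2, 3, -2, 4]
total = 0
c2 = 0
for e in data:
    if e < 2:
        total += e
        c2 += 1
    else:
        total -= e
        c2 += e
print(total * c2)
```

-841

e=11: not <2, total = 0-11 = -11; c2=11
e=-2: <2, total = (-11)+(-2) = -13; c2=12
e=6: not <2, total = (-13)-6 = -19; c2=18
e=0: <2, total = (-19)+0 = -19; c2=19
e=1: <2, total = (-19)+1 = -18; c2=20
e=-2: <2, total = (-18)+(-2) = -20; c2=21
e=3: not <2, total = (-20)-3 = -23; c2=24
e=-2: <2, total = (-23)+(-2) = -25; c2=25
e=4: not <2, total = (-25)-4 = -29; c2=29
total*c2 = (-29)*29 = -841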